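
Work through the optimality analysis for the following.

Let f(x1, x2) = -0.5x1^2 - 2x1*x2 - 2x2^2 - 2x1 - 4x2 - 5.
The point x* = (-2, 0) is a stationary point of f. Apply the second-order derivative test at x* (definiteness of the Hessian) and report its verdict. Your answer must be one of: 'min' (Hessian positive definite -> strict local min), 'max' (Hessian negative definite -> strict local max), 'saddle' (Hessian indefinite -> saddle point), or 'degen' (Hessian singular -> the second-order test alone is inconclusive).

Compute the Hessian H = grad^2 f:
  H = [[-1, -2], [-2, -4]]
Verify stationarity: grad f(x*) = H x* + g = (0, 0).
Eigenvalues of H: -5, 0.
H has a zero eigenvalue (singular; negative semidefinite but not definite), so H is neither positive definite, negative definite, nor indefinite. The second-order test alone is inconclusive -> degen.
(Indeed, f is constant along the null direction of H through x*, so x* is not a strict local extremum.)

degen


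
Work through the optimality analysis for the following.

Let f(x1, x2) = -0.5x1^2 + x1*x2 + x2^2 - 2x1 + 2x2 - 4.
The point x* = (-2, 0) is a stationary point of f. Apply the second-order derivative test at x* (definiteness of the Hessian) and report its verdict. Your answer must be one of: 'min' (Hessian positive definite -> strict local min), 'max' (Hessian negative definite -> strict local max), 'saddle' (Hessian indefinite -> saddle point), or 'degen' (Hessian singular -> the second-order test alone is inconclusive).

Compute the Hessian H = grad^2 f:
  H = [[-1, 1], [1, 2]]
Verify stationarity: grad f(x*) = H x* + g = (0, 0).
Eigenvalues of H: -1.3028, 2.3028.
Eigenvalues have mixed signs, so H is indefinite -> x* is a saddle point.

saddle


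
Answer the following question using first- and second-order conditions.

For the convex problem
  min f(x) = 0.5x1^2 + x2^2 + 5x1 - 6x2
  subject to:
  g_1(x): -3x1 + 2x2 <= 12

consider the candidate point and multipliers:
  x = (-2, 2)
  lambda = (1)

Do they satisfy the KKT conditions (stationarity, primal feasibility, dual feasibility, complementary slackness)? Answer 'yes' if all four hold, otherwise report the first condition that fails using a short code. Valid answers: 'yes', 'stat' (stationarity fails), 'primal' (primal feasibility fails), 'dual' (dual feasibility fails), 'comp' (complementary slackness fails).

Gradient of f: grad f(x) = Q x + c = (3, -2)
Constraint values g_i(x) = a_i^T x - b_i:
  g_1((-2, 2)) = -2
Stationarity residual: grad f(x) + sum_i lambda_i a_i = (0, 0)
  -> stationarity OK
Primal feasibility (all g_i <= 0): OK
Dual feasibility (all lambda_i >= 0): OK
Complementary slackness (lambda_i * g_i(x) = 0 for all i): FAILS

Verdict: the first failing condition is complementary_slackness -> comp.

comp


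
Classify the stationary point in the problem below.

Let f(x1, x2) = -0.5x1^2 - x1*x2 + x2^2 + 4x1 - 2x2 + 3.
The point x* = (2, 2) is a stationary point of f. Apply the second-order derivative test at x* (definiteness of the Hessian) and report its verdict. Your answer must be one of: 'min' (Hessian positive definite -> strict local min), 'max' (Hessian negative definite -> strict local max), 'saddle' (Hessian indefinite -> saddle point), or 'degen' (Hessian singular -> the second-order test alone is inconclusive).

Compute the Hessian H = grad^2 f:
  H = [[-1, -1], [-1, 2]]
Verify stationarity: grad f(x*) = H x* + g = (0, 0).
Eigenvalues of H: -1.3028, 2.3028.
Eigenvalues have mixed signs, so H is indefinite -> x* is a saddle point.

saddle


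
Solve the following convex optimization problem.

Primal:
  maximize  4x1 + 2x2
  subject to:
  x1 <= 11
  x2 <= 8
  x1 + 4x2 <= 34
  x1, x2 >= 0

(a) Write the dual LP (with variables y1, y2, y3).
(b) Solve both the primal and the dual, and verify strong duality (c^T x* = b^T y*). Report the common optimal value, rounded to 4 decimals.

The standard primal-dual pair for 'max c^T x s.t. A x <= b, x >= 0' is:
  Dual:  min b^T y  s.t.  A^T y >= c,  y >= 0.

So the dual LP is:
  minimize  11y1 + 8y2 + 34y3
  subject to:
    y1 + y3 >= 4
    y2 + 4y3 >= 2
    y1, y2, y3 >= 0

Solving the primal: x* = (11, 5.75).
  primal value c^T x* = 55.5.
Solving the dual: y* = (3.5, 0, 0.5).
  dual value b^T y* = 55.5.
Strong duality: c^T x* = b^T y*. Confirmed.

55.5


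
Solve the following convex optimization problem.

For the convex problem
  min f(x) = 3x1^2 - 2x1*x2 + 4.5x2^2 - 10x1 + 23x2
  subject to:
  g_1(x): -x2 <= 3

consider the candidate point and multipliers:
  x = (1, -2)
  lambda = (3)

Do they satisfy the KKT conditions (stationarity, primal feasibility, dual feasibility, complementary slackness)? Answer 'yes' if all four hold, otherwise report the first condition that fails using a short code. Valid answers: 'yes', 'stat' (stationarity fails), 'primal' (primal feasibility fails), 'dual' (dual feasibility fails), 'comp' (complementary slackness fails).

Gradient of f: grad f(x) = Q x + c = (0, 3)
Constraint values g_i(x) = a_i^T x - b_i:
  g_1((1, -2)) = -1
Stationarity residual: grad f(x) + sum_i lambda_i a_i = (0, 0)
  -> stationarity OK
Primal feasibility (all g_i <= 0): OK
Dual feasibility (all lambda_i >= 0): OK
Complementary slackness (lambda_i * g_i(x) = 0 for all i): FAILS

Verdict: the first failing condition is complementary_slackness -> comp.

comp


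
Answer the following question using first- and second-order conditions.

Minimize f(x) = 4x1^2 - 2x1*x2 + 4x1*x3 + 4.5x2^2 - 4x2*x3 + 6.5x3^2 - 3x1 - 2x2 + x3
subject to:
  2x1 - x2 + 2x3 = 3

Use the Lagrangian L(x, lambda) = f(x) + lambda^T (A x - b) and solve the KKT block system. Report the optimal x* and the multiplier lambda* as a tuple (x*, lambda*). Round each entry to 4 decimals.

Form the Lagrangian:
  L(x, lambda) = (1/2) x^T Q x + c^T x + lambda^T (A x - b)
Stationarity (grad_x L = 0): Q x + c + A^T lambda = 0.
Primal feasibility: A x = b.

This gives the KKT block system:
  [ Q   A^T ] [ x     ]   [-c ]
  [ A    0  ] [ lambda ] = [ b ]

Solving the linear system:
  x*      = (1.3738, 0.1436, 0.198)
  lambda* = (-4.2475)
  f(x*)   = 4.2661

x* = (1.3738, 0.1436, 0.198), lambda* = (-4.2475)


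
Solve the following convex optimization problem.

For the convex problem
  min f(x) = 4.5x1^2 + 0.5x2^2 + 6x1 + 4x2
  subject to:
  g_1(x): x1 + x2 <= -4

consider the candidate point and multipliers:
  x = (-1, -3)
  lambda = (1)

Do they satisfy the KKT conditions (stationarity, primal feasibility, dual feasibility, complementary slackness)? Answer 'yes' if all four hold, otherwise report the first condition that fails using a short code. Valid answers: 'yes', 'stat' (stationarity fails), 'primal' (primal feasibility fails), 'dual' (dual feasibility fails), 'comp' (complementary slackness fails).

Gradient of f: grad f(x) = Q x + c = (-3, 1)
Constraint values g_i(x) = a_i^T x - b_i:
  g_1((-1, -3)) = 0
Stationarity residual: grad f(x) + sum_i lambda_i a_i = (-2, 2)
  -> stationarity FAILS
Primal feasibility (all g_i <= 0): OK
Dual feasibility (all lambda_i >= 0): OK
Complementary slackness (lambda_i * g_i(x) = 0 for all i): OK

Verdict: the first failing condition is stationarity -> stat.

stat


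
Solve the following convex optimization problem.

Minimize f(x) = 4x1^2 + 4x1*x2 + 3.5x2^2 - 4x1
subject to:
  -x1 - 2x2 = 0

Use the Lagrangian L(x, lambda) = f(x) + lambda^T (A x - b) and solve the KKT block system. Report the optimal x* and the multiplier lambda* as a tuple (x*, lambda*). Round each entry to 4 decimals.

Form the Lagrangian:
  L(x, lambda) = (1/2) x^T Q x + c^T x + lambda^T (A x - b)
Stationarity (grad_x L = 0): Q x + c + A^T lambda = 0.
Primal feasibility: A x = b.

This gives the KKT block system:
  [ Q   A^T ] [ x     ]   [-c ]
  [ A    0  ] [ lambda ] = [ b ]

Solving the linear system:
  x*      = (0.6957, -0.3478)
  lambda* = (0.1739)
  f(x*)   = -1.3913

x* = (0.6957, -0.3478), lambda* = (0.1739)


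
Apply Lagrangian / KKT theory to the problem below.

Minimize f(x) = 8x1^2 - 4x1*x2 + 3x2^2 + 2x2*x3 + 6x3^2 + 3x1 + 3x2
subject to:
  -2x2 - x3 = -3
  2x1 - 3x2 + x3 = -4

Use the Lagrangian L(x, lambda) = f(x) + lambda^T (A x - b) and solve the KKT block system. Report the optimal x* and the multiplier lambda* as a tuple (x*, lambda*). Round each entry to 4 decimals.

Form the Lagrangian:
  L(x, lambda) = (1/2) x^T Q x + c^T x + lambda^T (A x - b)
Stationarity (grad_x L = 0): Q x + c + A^T lambda = 0.
Primal feasibility: A x = b.

This gives the KKT block system:
  [ Q   A^T ] [ x     ]   [-c ]
  [ A    0  ] [ lambda ] = [ b ]

Solving the linear system:
  x*      = (0.1012, 1.4405, 0.119)
  lambda* = (4.881, 0.5714)
  f(x*)   = 10.7768

x* = (0.1012, 1.4405, 0.119), lambda* = (4.881, 0.5714)


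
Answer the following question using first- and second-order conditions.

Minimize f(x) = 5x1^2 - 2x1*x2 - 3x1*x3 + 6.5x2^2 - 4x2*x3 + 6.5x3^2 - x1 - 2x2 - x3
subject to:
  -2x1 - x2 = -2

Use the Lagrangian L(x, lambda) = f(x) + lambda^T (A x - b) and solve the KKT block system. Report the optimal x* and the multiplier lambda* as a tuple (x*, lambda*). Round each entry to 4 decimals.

Form the Lagrangian:
  L(x, lambda) = (1/2) x^T Q x + c^T x + lambda^T (A x - b)
Stationarity (grad_x L = 0): Q x + c + A^T lambda = 0.
Primal feasibility: A x = b.

This gives the KKT block system:
  [ Q   A^T ] [ x     ]   [-c ]
  [ A    0  ] [ lambda ] = [ b ]

Solving the linear system:
  x*      = (0.7277, 0.5446, 0.4124)
  lambda* = (1.9751)
  f(x*)   = 0.8605

x* = (0.7277, 0.5446, 0.4124), lambda* = (1.9751)


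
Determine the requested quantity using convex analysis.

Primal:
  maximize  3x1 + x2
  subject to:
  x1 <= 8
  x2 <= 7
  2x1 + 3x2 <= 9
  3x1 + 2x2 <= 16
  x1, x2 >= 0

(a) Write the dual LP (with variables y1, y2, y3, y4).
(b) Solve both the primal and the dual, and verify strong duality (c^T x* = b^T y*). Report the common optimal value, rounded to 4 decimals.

The standard primal-dual pair for 'max c^T x s.t. A x <= b, x >= 0' is:
  Dual:  min b^T y  s.t.  A^T y >= c,  y >= 0.

So the dual LP is:
  minimize  8y1 + 7y2 + 9y3 + 16y4
  subject to:
    y1 + 2y3 + 3y4 >= 3
    y2 + 3y3 + 2y4 >= 1
    y1, y2, y3, y4 >= 0

Solving the primal: x* = (4.5, 0).
  primal value c^T x* = 13.5.
Solving the dual: y* = (0, 0, 1.5, 0).
  dual value b^T y* = 13.5.
Strong duality: c^T x* = b^T y*. Confirmed.

13.5


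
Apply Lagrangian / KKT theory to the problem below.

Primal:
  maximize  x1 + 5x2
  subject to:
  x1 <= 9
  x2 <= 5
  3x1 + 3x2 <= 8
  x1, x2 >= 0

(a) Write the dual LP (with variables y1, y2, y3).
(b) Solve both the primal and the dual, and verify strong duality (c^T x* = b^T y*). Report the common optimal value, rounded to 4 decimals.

The standard primal-dual pair for 'max c^T x s.t. A x <= b, x >= 0' is:
  Dual:  min b^T y  s.t.  A^T y >= c,  y >= 0.

So the dual LP is:
  minimize  9y1 + 5y2 + 8y3
  subject to:
    y1 + 3y3 >= 1
    y2 + 3y3 >= 5
    y1, y2, y3 >= 0

Solving the primal: x* = (0, 2.6667).
  primal value c^T x* = 13.3333.
Solving the dual: y* = (0, 0, 1.6667).
  dual value b^T y* = 13.3333.
Strong duality: c^T x* = b^T y*. Confirmed.

13.3333


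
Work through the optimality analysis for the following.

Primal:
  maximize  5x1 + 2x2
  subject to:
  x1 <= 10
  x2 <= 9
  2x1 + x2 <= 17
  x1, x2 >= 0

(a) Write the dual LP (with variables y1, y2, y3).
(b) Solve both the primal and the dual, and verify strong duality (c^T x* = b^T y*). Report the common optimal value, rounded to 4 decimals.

The standard primal-dual pair for 'max c^T x s.t. A x <= b, x >= 0' is:
  Dual:  min b^T y  s.t.  A^T y >= c,  y >= 0.

So the dual LP is:
  minimize  10y1 + 9y2 + 17y3
  subject to:
    y1 + 2y3 >= 5
    y2 + y3 >= 2
    y1, y2, y3 >= 0

Solving the primal: x* = (8.5, 0).
  primal value c^T x* = 42.5.
Solving the dual: y* = (0, 0, 2.5).
  dual value b^T y* = 42.5.
Strong duality: c^T x* = b^T y*. Confirmed.

42.5


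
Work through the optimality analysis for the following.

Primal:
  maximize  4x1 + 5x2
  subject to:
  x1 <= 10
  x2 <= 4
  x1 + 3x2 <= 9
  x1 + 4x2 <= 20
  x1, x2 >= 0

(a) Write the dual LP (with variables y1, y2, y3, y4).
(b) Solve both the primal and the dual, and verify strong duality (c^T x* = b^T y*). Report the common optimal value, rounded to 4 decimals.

The standard primal-dual pair for 'max c^T x s.t. A x <= b, x >= 0' is:
  Dual:  min b^T y  s.t.  A^T y >= c,  y >= 0.

So the dual LP is:
  minimize  10y1 + 4y2 + 9y3 + 20y4
  subject to:
    y1 + y3 + y4 >= 4
    y2 + 3y3 + 4y4 >= 5
    y1, y2, y3, y4 >= 0

Solving the primal: x* = (9, 0).
  primal value c^T x* = 36.
Solving the dual: y* = (0, 0, 4, 0).
  dual value b^T y* = 36.
Strong duality: c^T x* = b^T y*. Confirmed.

36


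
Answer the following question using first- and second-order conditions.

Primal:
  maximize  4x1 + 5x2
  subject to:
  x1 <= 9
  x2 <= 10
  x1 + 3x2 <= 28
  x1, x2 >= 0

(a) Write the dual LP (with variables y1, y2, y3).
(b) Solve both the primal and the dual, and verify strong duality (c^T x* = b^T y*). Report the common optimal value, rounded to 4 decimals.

The standard primal-dual pair for 'max c^T x s.t. A x <= b, x >= 0' is:
  Dual:  min b^T y  s.t.  A^T y >= c,  y >= 0.

So the dual LP is:
  minimize  9y1 + 10y2 + 28y3
  subject to:
    y1 + y3 >= 4
    y2 + 3y3 >= 5
    y1, y2, y3 >= 0

Solving the primal: x* = (9, 6.3333).
  primal value c^T x* = 67.6667.
Solving the dual: y* = (2.3333, 0, 1.6667).
  dual value b^T y* = 67.6667.
Strong duality: c^T x* = b^T y*. Confirmed.

67.6667


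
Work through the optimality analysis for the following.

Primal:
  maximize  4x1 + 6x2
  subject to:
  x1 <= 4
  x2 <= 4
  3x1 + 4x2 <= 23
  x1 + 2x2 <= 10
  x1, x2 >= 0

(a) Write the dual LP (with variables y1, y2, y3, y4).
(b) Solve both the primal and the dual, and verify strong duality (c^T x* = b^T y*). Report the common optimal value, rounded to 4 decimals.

The standard primal-dual pair for 'max c^T x s.t. A x <= b, x >= 0' is:
  Dual:  min b^T y  s.t.  A^T y >= c,  y >= 0.

So the dual LP is:
  minimize  4y1 + 4y2 + 23y3 + 10y4
  subject to:
    y1 + 3y3 + y4 >= 4
    y2 + 4y3 + 2y4 >= 6
    y1, y2, y3, y4 >= 0

Solving the primal: x* = (3, 3.5).
  primal value c^T x* = 33.
Solving the dual: y* = (0, 0, 1, 1).
  dual value b^T y* = 33.
Strong duality: c^T x* = b^T y*. Confirmed.

33


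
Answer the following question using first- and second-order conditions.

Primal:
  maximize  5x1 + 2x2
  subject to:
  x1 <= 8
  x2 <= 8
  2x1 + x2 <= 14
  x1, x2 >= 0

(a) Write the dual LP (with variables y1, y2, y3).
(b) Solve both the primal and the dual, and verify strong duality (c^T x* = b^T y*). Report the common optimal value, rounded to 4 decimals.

The standard primal-dual pair for 'max c^T x s.t. A x <= b, x >= 0' is:
  Dual:  min b^T y  s.t.  A^T y >= c,  y >= 0.

So the dual LP is:
  minimize  8y1 + 8y2 + 14y3
  subject to:
    y1 + 2y3 >= 5
    y2 + y3 >= 2
    y1, y2, y3 >= 0

Solving the primal: x* = (7, 0).
  primal value c^T x* = 35.
Solving the dual: y* = (0, 0, 2.5).
  dual value b^T y* = 35.
Strong duality: c^T x* = b^T y*. Confirmed.

35


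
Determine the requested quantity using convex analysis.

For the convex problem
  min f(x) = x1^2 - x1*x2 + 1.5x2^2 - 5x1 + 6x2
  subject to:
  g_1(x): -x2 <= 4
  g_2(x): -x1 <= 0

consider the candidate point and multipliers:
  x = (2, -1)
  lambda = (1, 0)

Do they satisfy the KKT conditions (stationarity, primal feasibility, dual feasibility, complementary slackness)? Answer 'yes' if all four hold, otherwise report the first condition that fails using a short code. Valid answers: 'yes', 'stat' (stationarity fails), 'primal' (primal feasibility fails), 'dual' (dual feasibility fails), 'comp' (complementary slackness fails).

Gradient of f: grad f(x) = Q x + c = (0, 1)
Constraint values g_i(x) = a_i^T x - b_i:
  g_1((2, -1)) = -3
  g_2((2, -1)) = -2
Stationarity residual: grad f(x) + sum_i lambda_i a_i = (0, 0)
  -> stationarity OK
Primal feasibility (all g_i <= 0): OK
Dual feasibility (all lambda_i >= 0): OK
Complementary slackness (lambda_i * g_i(x) = 0 for all i): FAILS

Verdict: the first failing condition is complementary_slackness -> comp.

comp


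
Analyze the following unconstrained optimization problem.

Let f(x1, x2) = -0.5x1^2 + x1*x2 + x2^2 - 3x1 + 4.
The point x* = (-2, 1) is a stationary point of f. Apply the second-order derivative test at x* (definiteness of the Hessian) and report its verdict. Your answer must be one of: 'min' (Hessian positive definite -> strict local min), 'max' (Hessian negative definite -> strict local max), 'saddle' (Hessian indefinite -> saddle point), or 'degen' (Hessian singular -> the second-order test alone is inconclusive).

Compute the Hessian H = grad^2 f:
  H = [[-1, 1], [1, 2]]
Verify stationarity: grad f(x*) = H x* + g = (0, 0).
Eigenvalues of H: -1.3028, 2.3028.
Eigenvalues have mixed signs, so H is indefinite -> x* is a saddle point.

saddle


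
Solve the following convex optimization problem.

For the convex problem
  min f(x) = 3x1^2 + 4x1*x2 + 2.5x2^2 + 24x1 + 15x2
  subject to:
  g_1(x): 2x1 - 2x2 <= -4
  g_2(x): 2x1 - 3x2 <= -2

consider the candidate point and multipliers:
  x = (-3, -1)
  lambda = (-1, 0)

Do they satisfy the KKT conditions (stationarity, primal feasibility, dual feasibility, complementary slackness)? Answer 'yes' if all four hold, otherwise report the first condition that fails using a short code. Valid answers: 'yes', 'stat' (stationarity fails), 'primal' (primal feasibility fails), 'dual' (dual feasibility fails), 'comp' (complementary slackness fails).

Gradient of f: grad f(x) = Q x + c = (2, -2)
Constraint values g_i(x) = a_i^T x - b_i:
  g_1((-3, -1)) = 0
  g_2((-3, -1)) = -1
Stationarity residual: grad f(x) + sum_i lambda_i a_i = (0, 0)
  -> stationarity OK
Primal feasibility (all g_i <= 0): OK
Dual feasibility (all lambda_i >= 0): FAILS
Complementary slackness (lambda_i * g_i(x) = 0 for all i): OK

Verdict: the first failing condition is dual_feasibility -> dual.

dual


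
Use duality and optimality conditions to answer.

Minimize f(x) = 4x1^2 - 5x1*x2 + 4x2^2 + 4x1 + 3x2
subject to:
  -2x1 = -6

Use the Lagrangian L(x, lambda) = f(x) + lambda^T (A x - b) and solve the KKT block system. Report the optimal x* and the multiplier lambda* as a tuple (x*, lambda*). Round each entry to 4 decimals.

Form the Lagrangian:
  L(x, lambda) = (1/2) x^T Q x + c^T x + lambda^T (A x - b)
Stationarity (grad_x L = 0): Q x + c + A^T lambda = 0.
Primal feasibility: A x = b.

This gives the KKT block system:
  [ Q   A^T ] [ x     ]   [-c ]
  [ A    0  ] [ lambda ] = [ b ]

Solving the linear system:
  x*      = (3, 1.5)
  lambda* = (10.25)
  f(x*)   = 39

x* = (3, 1.5), lambda* = (10.25)


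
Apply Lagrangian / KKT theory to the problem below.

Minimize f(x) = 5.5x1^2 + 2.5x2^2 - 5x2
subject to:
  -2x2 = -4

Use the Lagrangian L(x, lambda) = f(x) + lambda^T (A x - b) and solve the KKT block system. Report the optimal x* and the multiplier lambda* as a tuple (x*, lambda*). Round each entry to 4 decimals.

Form the Lagrangian:
  L(x, lambda) = (1/2) x^T Q x + c^T x + lambda^T (A x - b)
Stationarity (grad_x L = 0): Q x + c + A^T lambda = 0.
Primal feasibility: A x = b.

This gives the KKT block system:
  [ Q   A^T ] [ x     ]   [-c ]
  [ A    0  ] [ lambda ] = [ b ]

Solving the linear system:
  x*      = (0, 2)
  lambda* = (2.5)
  f(x*)   = 0

x* = (0, 2), lambda* = (2.5)


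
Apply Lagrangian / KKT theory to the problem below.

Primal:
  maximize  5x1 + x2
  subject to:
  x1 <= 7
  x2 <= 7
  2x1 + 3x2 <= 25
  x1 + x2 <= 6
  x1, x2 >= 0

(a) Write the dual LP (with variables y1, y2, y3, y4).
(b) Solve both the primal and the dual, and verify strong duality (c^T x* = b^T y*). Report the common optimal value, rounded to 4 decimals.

The standard primal-dual pair for 'max c^T x s.t. A x <= b, x >= 0' is:
  Dual:  min b^T y  s.t.  A^T y >= c,  y >= 0.

So the dual LP is:
  minimize  7y1 + 7y2 + 25y3 + 6y4
  subject to:
    y1 + 2y3 + y4 >= 5
    y2 + 3y3 + y4 >= 1
    y1, y2, y3, y4 >= 0

Solving the primal: x* = (6, 0).
  primal value c^T x* = 30.
Solving the dual: y* = (0, 0, 0, 5).
  dual value b^T y* = 30.
Strong duality: c^T x* = b^T y*. Confirmed.

30


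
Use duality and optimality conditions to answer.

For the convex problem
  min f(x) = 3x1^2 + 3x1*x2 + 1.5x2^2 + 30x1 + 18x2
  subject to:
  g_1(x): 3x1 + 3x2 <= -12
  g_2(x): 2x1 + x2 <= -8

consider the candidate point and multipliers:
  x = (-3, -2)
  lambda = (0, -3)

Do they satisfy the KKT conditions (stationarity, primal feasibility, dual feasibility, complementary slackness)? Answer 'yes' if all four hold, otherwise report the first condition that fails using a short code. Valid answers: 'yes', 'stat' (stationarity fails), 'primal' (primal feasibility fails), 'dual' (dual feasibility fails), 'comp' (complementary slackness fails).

Gradient of f: grad f(x) = Q x + c = (6, 3)
Constraint values g_i(x) = a_i^T x - b_i:
  g_1((-3, -2)) = -3
  g_2((-3, -2)) = 0
Stationarity residual: grad f(x) + sum_i lambda_i a_i = (0, 0)
  -> stationarity OK
Primal feasibility (all g_i <= 0): OK
Dual feasibility (all lambda_i >= 0): FAILS
Complementary slackness (lambda_i * g_i(x) = 0 for all i): OK

Verdict: the first failing condition is dual_feasibility -> dual.

dual


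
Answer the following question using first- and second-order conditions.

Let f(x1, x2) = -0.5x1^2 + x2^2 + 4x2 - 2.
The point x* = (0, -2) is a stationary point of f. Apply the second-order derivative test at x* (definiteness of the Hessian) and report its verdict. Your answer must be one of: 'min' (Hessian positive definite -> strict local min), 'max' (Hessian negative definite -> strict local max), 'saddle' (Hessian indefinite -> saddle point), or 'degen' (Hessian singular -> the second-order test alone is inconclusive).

Compute the Hessian H = grad^2 f:
  H = [[-1, 0], [0, 2]]
Verify stationarity: grad f(x*) = H x* + g = (0, 0).
Eigenvalues of H: -1, 2.
Eigenvalues have mixed signs, so H is indefinite -> x* is a saddle point.

saddle


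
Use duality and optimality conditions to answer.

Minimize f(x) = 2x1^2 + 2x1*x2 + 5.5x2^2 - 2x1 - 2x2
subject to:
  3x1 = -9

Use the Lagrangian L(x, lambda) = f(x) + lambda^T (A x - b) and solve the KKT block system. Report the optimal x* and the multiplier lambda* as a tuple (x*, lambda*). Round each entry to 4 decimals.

Form the Lagrangian:
  L(x, lambda) = (1/2) x^T Q x + c^T x + lambda^T (A x - b)
Stationarity (grad_x L = 0): Q x + c + A^T lambda = 0.
Primal feasibility: A x = b.

This gives the KKT block system:
  [ Q   A^T ] [ x     ]   [-c ]
  [ A    0  ] [ lambda ] = [ b ]

Solving the linear system:
  x*      = (-3, 0.7273)
  lambda* = (4.1818)
  f(x*)   = 21.0909

x* = (-3, 0.7273), lambda* = (4.1818)


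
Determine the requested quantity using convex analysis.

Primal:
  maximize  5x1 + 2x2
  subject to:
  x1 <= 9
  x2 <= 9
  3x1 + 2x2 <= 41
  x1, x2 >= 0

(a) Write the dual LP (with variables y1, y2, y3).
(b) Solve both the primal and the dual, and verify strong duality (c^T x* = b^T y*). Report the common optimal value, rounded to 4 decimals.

The standard primal-dual pair for 'max c^T x s.t. A x <= b, x >= 0' is:
  Dual:  min b^T y  s.t.  A^T y >= c,  y >= 0.

So the dual LP is:
  minimize  9y1 + 9y2 + 41y3
  subject to:
    y1 + 3y3 >= 5
    y2 + 2y3 >= 2
    y1, y2, y3 >= 0

Solving the primal: x* = (9, 7).
  primal value c^T x* = 59.
Solving the dual: y* = (2, 0, 1).
  dual value b^T y* = 59.
Strong duality: c^T x* = b^T y*. Confirmed.

59


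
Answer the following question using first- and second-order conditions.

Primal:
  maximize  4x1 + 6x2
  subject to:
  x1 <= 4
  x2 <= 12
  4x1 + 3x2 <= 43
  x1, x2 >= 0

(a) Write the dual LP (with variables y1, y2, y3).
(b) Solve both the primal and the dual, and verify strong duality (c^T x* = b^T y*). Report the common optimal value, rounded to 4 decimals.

The standard primal-dual pair for 'max c^T x s.t. A x <= b, x >= 0' is:
  Dual:  min b^T y  s.t.  A^T y >= c,  y >= 0.

So the dual LP is:
  minimize  4y1 + 12y2 + 43y3
  subject to:
    y1 + 4y3 >= 4
    y2 + 3y3 >= 6
    y1, y2, y3 >= 0

Solving the primal: x* = (1.75, 12).
  primal value c^T x* = 79.
Solving the dual: y* = (0, 3, 1).
  dual value b^T y* = 79.
Strong duality: c^T x* = b^T y*. Confirmed.

79


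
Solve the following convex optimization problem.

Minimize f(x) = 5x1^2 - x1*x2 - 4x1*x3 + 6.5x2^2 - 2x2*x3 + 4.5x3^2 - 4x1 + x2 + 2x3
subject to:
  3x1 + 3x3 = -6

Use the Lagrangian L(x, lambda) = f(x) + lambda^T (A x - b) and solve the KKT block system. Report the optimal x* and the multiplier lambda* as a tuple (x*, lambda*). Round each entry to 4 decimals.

Form the Lagrangian:
  L(x, lambda) = (1/2) x^T Q x + c^T x + lambda^T (A x - b)
Stationarity (grad_x L = 0): Q x + c + A^T lambda = 0.
Primal feasibility: A x = b.

This gives the KKT block system:
  [ Q   A^T ] [ x     ]   [-c ]
  [ A    0  ] [ lambda ] = [ b ]

Solving the linear system:
  x*      = (-0.7286, -0.3286, -1.2714)
  lambda* = (1.9571)
  f(x*)   = 5.8929

x* = (-0.7286, -0.3286, -1.2714), lambda* = (1.9571)


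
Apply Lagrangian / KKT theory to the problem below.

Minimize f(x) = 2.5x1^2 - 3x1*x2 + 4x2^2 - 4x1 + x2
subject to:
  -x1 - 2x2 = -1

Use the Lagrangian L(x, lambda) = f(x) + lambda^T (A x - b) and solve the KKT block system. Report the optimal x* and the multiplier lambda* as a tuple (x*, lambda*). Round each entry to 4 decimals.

Form the Lagrangian:
  L(x, lambda) = (1/2) x^T Q x + c^T x + lambda^T (A x - b)
Stationarity (grad_x L = 0): Q x + c + A^T lambda = 0.
Primal feasibility: A x = b.

This gives the KKT block system:
  [ Q   A^T ] [ x     ]   [-c ]
  [ A    0  ] [ lambda ] = [ b ]

Solving the linear system:
  x*      = (0.8, 0.1)
  lambda* = (-0.3)
  f(x*)   = -1.7

x* = (0.8, 0.1), lambda* = (-0.3)


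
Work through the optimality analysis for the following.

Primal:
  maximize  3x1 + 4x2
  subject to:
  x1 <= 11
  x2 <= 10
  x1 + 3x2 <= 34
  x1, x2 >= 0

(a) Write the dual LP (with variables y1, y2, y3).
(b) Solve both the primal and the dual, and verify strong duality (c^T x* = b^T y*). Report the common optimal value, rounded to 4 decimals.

The standard primal-dual pair for 'max c^T x s.t. A x <= b, x >= 0' is:
  Dual:  min b^T y  s.t.  A^T y >= c,  y >= 0.

So the dual LP is:
  minimize  11y1 + 10y2 + 34y3
  subject to:
    y1 + y3 >= 3
    y2 + 3y3 >= 4
    y1, y2, y3 >= 0

Solving the primal: x* = (11, 7.6667).
  primal value c^T x* = 63.6667.
Solving the dual: y* = (1.6667, 0, 1.3333).
  dual value b^T y* = 63.6667.
Strong duality: c^T x* = b^T y*. Confirmed.

63.6667


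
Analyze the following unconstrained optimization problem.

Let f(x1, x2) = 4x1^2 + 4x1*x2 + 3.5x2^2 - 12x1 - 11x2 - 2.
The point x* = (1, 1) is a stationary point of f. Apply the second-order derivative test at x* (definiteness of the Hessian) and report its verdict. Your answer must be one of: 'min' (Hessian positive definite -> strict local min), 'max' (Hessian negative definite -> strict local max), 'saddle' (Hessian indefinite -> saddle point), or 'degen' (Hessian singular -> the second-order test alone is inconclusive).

Compute the Hessian H = grad^2 f:
  H = [[8, 4], [4, 7]]
Verify stationarity: grad f(x*) = H x* + g = (0, 0).
Eigenvalues of H: 3.4689, 11.5311.
Both eigenvalues > 0, so H is positive definite -> x* is a strict local min.

min


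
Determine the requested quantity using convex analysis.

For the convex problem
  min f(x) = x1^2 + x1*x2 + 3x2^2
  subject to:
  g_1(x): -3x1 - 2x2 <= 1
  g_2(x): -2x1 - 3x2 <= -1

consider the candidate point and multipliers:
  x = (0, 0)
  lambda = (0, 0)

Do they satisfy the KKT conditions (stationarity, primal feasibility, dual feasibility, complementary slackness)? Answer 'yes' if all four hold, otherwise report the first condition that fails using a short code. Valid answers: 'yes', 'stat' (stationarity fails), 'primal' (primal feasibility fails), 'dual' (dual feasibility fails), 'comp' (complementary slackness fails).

Gradient of f: grad f(x) = Q x + c = (0, 0)
Constraint values g_i(x) = a_i^T x - b_i:
  g_1((0, 0)) = -1
  g_2((0, 0)) = 1
Stationarity residual: grad f(x) + sum_i lambda_i a_i = (0, 0)
  -> stationarity OK
Primal feasibility (all g_i <= 0): FAILS
Dual feasibility (all lambda_i >= 0): OK
Complementary slackness (lambda_i * g_i(x) = 0 for all i): OK

Verdict: the first failing condition is primal_feasibility -> primal.

primal


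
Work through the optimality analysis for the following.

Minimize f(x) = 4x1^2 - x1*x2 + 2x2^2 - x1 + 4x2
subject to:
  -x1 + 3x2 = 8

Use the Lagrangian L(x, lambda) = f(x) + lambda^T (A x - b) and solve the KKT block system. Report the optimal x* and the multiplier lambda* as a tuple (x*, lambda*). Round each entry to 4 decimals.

Form the Lagrangian:
  L(x, lambda) = (1/2) x^T Q x + c^T x + lambda^T (A x - b)
Stationarity (grad_x L = 0): Q x + c + A^T lambda = 0.
Primal feasibility: A x = b.

This gives the KKT block system:
  [ Q   A^T ] [ x     ]   [-c ]
  [ A    0  ] [ lambda ] = [ b ]

Solving the linear system:
  x*      = (-0.1571, 2.6143)
  lambda* = (-4.8714)
  f(x*)   = 24.7929

x* = (-0.1571, 2.6143), lambda* = (-4.8714)


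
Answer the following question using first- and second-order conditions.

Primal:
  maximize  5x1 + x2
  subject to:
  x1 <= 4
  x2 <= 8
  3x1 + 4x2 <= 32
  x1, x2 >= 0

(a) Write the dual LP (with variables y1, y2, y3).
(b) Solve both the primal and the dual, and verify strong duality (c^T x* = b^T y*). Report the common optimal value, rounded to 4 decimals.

The standard primal-dual pair for 'max c^T x s.t. A x <= b, x >= 0' is:
  Dual:  min b^T y  s.t.  A^T y >= c,  y >= 0.

So the dual LP is:
  minimize  4y1 + 8y2 + 32y3
  subject to:
    y1 + 3y3 >= 5
    y2 + 4y3 >= 1
    y1, y2, y3 >= 0

Solving the primal: x* = (4, 5).
  primal value c^T x* = 25.
Solving the dual: y* = (4.25, 0, 0.25).
  dual value b^T y* = 25.
Strong duality: c^T x* = b^T y*. Confirmed.

25


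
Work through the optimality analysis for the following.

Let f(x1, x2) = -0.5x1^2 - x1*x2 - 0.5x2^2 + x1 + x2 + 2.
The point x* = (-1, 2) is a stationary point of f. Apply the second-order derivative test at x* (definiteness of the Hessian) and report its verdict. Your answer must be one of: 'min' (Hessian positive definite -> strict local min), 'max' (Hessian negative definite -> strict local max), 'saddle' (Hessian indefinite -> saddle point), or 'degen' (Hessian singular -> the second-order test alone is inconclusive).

Compute the Hessian H = grad^2 f:
  H = [[-1, -1], [-1, -1]]
Verify stationarity: grad f(x*) = H x* + g = (0, 0).
Eigenvalues of H: -2, 0.
H has a zero eigenvalue (singular; negative semidefinite but not definite), so H is neither positive definite, negative definite, nor indefinite. The second-order test alone is inconclusive -> degen.
(Indeed, f is constant along the null direction of H through x*, so x* is not a strict local extremum.)

degen


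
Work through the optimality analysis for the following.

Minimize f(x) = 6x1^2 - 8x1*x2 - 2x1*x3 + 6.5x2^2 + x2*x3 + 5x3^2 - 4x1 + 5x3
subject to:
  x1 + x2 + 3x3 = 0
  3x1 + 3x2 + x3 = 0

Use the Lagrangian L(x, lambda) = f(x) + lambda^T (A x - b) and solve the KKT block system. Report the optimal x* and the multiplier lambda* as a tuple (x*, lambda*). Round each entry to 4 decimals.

Form the Lagrangian:
  L(x, lambda) = (1/2) x^T Q x + c^T x + lambda^T (A x - b)
Stationarity (grad_x L = 0): Q x + c + A^T lambda = 0.
Primal feasibility: A x = b.

This gives the KKT block system:
  [ Q   A^T ] [ x     ]   [-c ]
  [ A    0  ] [ lambda ] = [ b ]

Solving the linear system:
  x*      = (0.0976, -0.0976, 0)
  lambda* = (-2.0213, 1.3567)
  f(x*)   = -0.1951

x* = (0.0976, -0.0976, 0), lambda* = (-2.0213, 1.3567)


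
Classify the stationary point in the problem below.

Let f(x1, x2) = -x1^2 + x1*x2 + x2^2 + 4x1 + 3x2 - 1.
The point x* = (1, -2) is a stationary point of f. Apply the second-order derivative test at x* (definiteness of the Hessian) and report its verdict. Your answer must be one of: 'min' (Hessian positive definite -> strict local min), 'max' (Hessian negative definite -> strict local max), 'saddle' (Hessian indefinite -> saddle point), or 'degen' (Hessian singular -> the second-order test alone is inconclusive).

Compute the Hessian H = grad^2 f:
  H = [[-2, 1], [1, 2]]
Verify stationarity: grad f(x*) = H x* + g = (0, 0).
Eigenvalues of H: -2.2361, 2.2361.
Eigenvalues have mixed signs, so H is indefinite -> x* is a saddle point.

saddle


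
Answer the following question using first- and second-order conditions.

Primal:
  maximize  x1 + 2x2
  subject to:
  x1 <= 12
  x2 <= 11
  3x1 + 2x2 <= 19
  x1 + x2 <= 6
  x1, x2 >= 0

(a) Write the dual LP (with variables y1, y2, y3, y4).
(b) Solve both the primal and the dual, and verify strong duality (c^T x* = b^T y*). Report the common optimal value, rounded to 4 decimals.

The standard primal-dual pair for 'max c^T x s.t. A x <= b, x >= 0' is:
  Dual:  min b^T y  s.t.  A^T y >= c,  y >= 0.

So the dual LP is:
  minimize  12y1 + 11y2 + 19y3 + 6y4
  subject to:
    y1 + 3y3 + y4 >= 1
    y2 + 2y3 + y4 >= 2
    y1, y2, y3, y4 >= 0

Solving the primal: x* = (0, 6).
  primal value c^T x* = 12.
Solving the dual: y* = (0, 0, 0, 2).
  dual value b^T y* = 12.
Strong duality: c^T x* = b^T y*. Confirmed.

12


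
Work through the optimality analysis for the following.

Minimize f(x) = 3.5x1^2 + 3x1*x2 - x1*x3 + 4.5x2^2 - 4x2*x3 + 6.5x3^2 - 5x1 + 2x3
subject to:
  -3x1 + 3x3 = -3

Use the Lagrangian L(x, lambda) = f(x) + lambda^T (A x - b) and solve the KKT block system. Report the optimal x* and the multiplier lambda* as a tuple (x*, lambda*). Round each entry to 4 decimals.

Form the Lagrangian:
  L(x, lambda) = (1/2) x^T Q x + c^T x + lambda^T (A x - b)
Stationarity (grad_x L = 0): Q x + c + A^T lambda = 0.
Primal feasibility: A x = b.

This gives the KKT block system:
  [ Q   A^T ] [ x     ]   [-c ]
  [ A    0  ] [ lambda ] = [ b ]

Solving the linear system:
  x*      = (0.8137, -0.354, -0.1863)
  lambda* = (-0.06)
  f(x*)   = -2.3106

x* = (0.8137, -0.354, -0.1863), lambda* = (-0.06)


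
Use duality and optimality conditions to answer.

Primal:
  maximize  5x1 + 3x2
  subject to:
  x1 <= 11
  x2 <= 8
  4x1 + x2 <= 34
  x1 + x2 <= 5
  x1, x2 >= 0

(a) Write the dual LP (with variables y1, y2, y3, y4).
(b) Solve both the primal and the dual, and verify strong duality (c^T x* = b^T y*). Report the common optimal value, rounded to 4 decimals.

The standard primal-dual pair for 'max c^T x s.t. A x <= b, x >= 0' is:
  Dual:  min b^T y  s.t.  A^T y >= c,  y >= 0.

So the dual LP is:
  minimize  11y1 + 8y2 + 34y3 + 5y4
  subject to:
    y1 + 4y3 + y4 >= 5
    y2 + y3 + y4 >= 3
    y1, y2, y3, y4 >= 0

Solving the primal: x* = (5, 0).
  primal value c^T x* = 25.
Solving the dual: y* = (0, 0, 0, 5).
  dual value b^T y* = 25.
Strong duality: c^T x* = b^T y*. Confirmed.

25


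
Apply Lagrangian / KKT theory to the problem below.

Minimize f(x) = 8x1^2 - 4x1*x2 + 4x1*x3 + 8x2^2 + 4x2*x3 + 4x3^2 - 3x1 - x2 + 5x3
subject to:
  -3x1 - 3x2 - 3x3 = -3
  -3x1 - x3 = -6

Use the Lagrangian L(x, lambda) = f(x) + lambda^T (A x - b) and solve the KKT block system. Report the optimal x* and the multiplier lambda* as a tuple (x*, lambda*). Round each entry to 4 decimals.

Form the Lagrangian:
  L(x, lambda) = (1/2) x^T Q x + c^T x + lambda^T (A x - b)
Stationarity (grad_x L = 0): Q x + c + A^T lambda = 0.
Primal feasibility: A x = b.

This gives the KKT block system:
  [ Q   A^T ] [ x     ]   [-c ]
  [ A    0  ] [ lambda ] = [ b ]

Solving the linear system:
  x*      = (2.6875, 0.375, -2.0625)
  lambda* = (-4.6667, 14.75)
  f(x*)   = 27.875

x* = (2.6875, 0.375, -2.0625), lambda* = (-4.6667, 14.75)


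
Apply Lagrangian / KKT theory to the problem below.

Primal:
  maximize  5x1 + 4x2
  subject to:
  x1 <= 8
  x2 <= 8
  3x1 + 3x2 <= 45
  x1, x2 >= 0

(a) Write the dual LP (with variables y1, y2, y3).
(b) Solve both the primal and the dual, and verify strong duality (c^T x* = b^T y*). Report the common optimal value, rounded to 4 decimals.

The standard primal-dual pair for 'max c^T x s.t. A x <= b, x >= 0' is:
  Dual:  min b^T y  s.t.  A^T y >= c,  y >= 0.

So the dual LP is:
  minimize  8y1 + 8y2 + 45y3
  subject to:
    y1 + 3y3 >= 5
    y2 + 3y3 >= 4
    y1, y2, y3 >= 0

Solving the primal: x* = (8, 7).
  primal value c^T x* = 68.
Solving the dual: y* = (1, 0, 1.3333).
  dual value b^T y* = 68.
Strong duality: c^T x* = b^T y*. Confirmed.

68


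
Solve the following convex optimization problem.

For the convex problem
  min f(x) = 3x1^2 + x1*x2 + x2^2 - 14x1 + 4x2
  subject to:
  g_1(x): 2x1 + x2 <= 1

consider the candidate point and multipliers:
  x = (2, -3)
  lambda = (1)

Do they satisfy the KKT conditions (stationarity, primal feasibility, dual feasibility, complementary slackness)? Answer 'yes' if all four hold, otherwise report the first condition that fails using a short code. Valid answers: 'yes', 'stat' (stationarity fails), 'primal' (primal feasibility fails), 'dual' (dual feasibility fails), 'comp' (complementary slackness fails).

Gradient of f: grad f(x) = Q x + c = (-5, 0)
Constraint values g_i(x) = a_i^T x - b_i:
  g_1((2, -3)) = 0
Stationarity residual: grad f(x) + sum_i lambda_i a_i = (-3, 1)
  -> stationarity FAILS
Primal feasibility (all g_i <= 0): OK
Dual feasibility (all lambda_i >= 0): OK
Complementary slackness (lambda_i * g_i(x) = 0 for all i): OK

Verdict: the first failing condition is stationarity -> stat.

stat


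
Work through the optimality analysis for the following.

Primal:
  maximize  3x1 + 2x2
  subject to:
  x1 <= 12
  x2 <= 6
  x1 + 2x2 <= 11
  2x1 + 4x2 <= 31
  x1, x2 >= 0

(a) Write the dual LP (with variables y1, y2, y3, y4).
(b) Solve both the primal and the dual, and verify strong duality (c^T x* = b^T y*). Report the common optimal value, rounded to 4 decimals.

The standard primal-dual pair for 'max c^T x s.t. A x <= b, x >= 0' is:
  Dual:  min b^T y  s.t.  A^T y >= c,  y >= 0.

So the dual LP is:
  minimize  12y1 + 6y2 + 11y3 + 31y4
  subject to:
    y1 + y3 + 2y4 >= 3
    y2 + 2y3 + 4y4 >= 2
    y1, y2, y3, y4 >= 0

Solving the primal: x* = (11, 0).
  primal value c^T x* = 33.
Solving the dual: y* = (0, 0, 3, 0).
  dual value b^T y* = 33.
Strong duality: c^T x* = b^T y*. Confirmed.

33


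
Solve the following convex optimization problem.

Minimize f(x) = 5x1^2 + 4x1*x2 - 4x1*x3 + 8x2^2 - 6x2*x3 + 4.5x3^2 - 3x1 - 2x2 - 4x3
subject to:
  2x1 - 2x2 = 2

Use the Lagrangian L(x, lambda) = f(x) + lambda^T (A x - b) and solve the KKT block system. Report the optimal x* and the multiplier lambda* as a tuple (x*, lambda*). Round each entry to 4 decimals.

Form the Lagrangian:
  L(x, lambda) = (1/2) x^T Q x + c^T x + lambda^T (A x - b)
Stationarity (grad_x L = 0): Q x + c + A^T lambda = 0.
Primal feasibility: A x = b.

This gives the KKT block system:
  [ Q   A^T ] [ x     ]   [-c ]
  [ A    0  ] [ lambda ] = [ b ]

Solving the linear system:
  x*      = (0.9951, -0.0049, 0.8835)
  lambda* = (-1.699)
  f(x*)   = -1.5558

x* = (0.9951, -0.0049, 0.8835), lambda* = (-1.699)


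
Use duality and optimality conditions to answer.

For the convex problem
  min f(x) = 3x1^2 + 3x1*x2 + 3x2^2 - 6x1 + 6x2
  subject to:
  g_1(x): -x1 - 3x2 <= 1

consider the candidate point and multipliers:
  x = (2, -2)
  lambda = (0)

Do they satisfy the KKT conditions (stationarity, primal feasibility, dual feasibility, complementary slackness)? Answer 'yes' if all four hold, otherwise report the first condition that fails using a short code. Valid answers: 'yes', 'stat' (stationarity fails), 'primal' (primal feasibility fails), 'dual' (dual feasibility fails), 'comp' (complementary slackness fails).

Gradient of f: grad f(x) = Q x + c = (0, 0)
Constraint values g_i(x) = a_i^T x - b_i:
  g_1((2, -2)) = 3
Stationarity residual: grad f(x) + sum_i lambda_i a_i = (0, 0)
  -> stationarity OK
Primal feasibility (all g_i <= 0): FAILS
Dual feasibility (all lambda_i >= 0): OK
Complementary slackness (lambda_i * g_i(x) = 0 for all i): OK

Verdict: the first failing condition is primal_feasibility -> primal.

primal


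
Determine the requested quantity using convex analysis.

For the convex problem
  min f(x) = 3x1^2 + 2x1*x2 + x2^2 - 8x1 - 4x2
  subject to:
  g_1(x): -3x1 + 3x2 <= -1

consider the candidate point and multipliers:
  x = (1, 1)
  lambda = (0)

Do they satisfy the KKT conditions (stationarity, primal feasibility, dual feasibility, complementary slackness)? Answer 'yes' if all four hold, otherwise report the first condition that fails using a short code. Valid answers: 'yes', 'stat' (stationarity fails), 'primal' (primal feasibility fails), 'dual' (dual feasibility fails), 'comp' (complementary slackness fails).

Gradient of f: grad f(x) = Q x + c = (0, 0)
Constraint values g_i(x) = a_i^T x - b_i:
  g_1((1, 1)) = 1
Stationarity residual: grad f(x) + sum_i lambda_i a_i = (0, 0)
  -> stationarity OK
Primal feasibility (all g_i <= 0): FAILS
Dual feasibility (all lambda_i >= 0): OK
Complementary slackness (lambda_i * g_i(x) = 0 for all i): OK

Verdict: the first failing condition is primal_feasibility -> primal.

primal
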